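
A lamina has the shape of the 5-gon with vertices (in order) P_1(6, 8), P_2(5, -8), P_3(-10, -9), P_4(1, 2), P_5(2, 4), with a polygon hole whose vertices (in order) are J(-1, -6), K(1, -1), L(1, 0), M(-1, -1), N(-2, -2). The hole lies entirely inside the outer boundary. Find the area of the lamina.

Outer boundary:
P_1→P_2: (6)(-8) − (5)(8) = -88
P_2→P_3: (5)(-9) − (-10)(-8) = -125
P_3→P_4: (-10)(2) − (1)(-9) = -11
P_4→P_5: (1)(4) − (2)(2) = 0
P_5→P_1: (2)(8) − (6)(4) = -8
Σ = -232
Area = |Σ|/2 = 116.
Hole:
Apply the surveyor's formula: 2A = Σ (x_i·y_{i+1} − x_{i+1}·y_i), indices taken mod 5.
J→K: (-1)(-1) − (1)(-6) = 7
K→L: (1)(0) − (1)(-1) = 1
L→M: (1)(-1) − (-1)(0) = -1
M→N: (-1)(-2) − (-2)(-1) = 0
N→J: (-2)(-6) − (-1)(-2) = 10
Σ = 17
Area = |Σ|/2 = 8.5.
Net area = 116 − 8.5 = 107.5.

107.5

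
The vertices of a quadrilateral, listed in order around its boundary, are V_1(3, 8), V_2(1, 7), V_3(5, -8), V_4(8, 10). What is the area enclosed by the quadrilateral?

59

Cross-terms: 13, -43, 114, 34  ⇒  Σ = 118
Area = |Σ|/2 = 59.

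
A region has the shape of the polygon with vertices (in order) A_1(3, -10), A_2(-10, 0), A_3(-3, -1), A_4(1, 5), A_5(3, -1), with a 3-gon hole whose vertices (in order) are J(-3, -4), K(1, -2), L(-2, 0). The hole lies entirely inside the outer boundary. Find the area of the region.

Outer boundary:
Σ = (-100) + (10) + (-14) + (-16) + (-27) = -147
Area = |Σ|/2 = 73.5.
Hole:
J→K: (-3)(-2) − (1)(-4) = 10
K→L: (1)(0) − (-2)(-2) = -4
L→J: (-2)(-4) − (-3)(0) = 8
Σ = 14
Area = |Σ|/2 = 7.
Net area = 73.5 − 7 = 66.5.

66.5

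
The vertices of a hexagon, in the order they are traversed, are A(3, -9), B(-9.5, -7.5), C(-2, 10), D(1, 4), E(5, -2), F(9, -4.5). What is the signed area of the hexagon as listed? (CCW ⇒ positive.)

Cross-terms: -108, -110, -18, -22, -4.5, -67.5  ⇒  Σ = -330
Signed area = Σ/2 = -165 (negative ⇒ clockwise traversal).

-165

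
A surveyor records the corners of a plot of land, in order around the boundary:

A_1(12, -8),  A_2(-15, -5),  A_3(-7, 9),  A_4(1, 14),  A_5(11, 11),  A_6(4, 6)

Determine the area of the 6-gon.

341

Apply the shoelace formula: 2A = Σ (x_i·y_{i+1} − x_{i+1}·y_i), indices taken mod 6.
A_1→A_2: (12)(-5) − (-15)(-8) = -180
A_2→A_3: (-15)(9) − (-7)(-5) = -170
A_3→A_4: (-7)(14) − (1)(9) = -107
A_4→A_5: (1)(11) − (11)(14) = -143
A_5→A_6: (11)(6) − (4)(11) = 22
A_6→A_1: (4)(-8) − (12)(6) = -104
Σ = -682
Area = |Σ|/2 = 341.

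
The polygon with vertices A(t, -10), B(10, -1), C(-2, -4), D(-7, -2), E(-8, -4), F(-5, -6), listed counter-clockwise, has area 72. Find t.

4

Write out the shoelace sum; only the two edges meeting at A involve t:
2·Area = [((-5)·(-10) − t·(-6)) + (t·(-1) − 10·(-10))] + -26
       = 5·t + 124 = 144
⇒ t = 4.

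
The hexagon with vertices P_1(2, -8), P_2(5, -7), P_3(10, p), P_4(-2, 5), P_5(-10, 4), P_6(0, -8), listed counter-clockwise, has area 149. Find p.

2

Write out the shoelace sum; only the two edges meeting at P_3 involve p:
2·Area = [(5·p − 10·(-7)) + (10·5 − (-2)·p)] + 164
       = 7·p + 284 = 298
⇒ p = 2.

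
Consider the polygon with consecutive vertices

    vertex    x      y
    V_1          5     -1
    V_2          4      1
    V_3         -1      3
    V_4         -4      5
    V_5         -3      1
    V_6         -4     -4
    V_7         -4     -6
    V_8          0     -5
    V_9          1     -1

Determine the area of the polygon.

Apply the shoelace (surveyor's) formula: 2A = Σ (x_i·y_{i+1} − x_{i+1}·y_i), indices taken mod 9.
Σ = (9) + (13) + (7) + (11) + (16) + (8) + (20) + (5) + (4) = 93
Area = |Σ|/2 = 46.5.

46.5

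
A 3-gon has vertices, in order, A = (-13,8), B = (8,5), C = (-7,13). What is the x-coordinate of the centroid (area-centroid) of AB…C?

Apply Gauss's area formula. First the cross-terms c_i = x_i·y_{i+1} − x_{i+1}·y_i:
  -129, 139, 113  ⇒  2A = 123, A = 61.5.
Then Σ (x_i + x_{i+1})·c_i = -1476, so x̄ = -1476 / (6·61.5) = -4.

-4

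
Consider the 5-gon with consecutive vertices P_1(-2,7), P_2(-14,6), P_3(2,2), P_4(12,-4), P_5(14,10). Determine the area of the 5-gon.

154

Σ = (86) + (-40) + (-32) + (176) + (118) = 308
Area = |Σ|/2 = 154.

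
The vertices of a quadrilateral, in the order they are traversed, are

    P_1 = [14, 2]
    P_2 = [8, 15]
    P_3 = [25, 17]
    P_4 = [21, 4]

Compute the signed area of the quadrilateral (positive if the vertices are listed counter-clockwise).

Cross-terms: 194, -239, -257, -14  ⇒  Σ = -316
Signed area = Σ/2 = -158 (negative ⇒ clockwise traversal).

-158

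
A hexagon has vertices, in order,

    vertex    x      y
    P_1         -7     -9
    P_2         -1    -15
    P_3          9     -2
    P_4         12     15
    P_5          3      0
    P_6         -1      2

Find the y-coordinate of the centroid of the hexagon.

Apply Gauss's area formula. First the cross-terms c_i = x_i·y_{i+1} − x_{i+1}·y_i:
  96, 137, 159, -45, 6, 23  ⇒  2A = 376, A = 188.
Then Σ (y_i + y_{i+1})·c_i = -3390, so ȳ = -3390 / (6·188) = -565/188.

-565/188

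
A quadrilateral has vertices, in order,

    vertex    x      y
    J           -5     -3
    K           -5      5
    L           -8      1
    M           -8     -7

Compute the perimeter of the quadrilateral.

26

|JK| = √((0)² + (8)²) = √64 = 8
|KL| = √((-3)² + (-4)²) = √25 = 5
|LM| = √((0)² + (-8)²) = √64 = 8
|MJ| = √((3)² + (4)²) = √25 = 5
Perimeter = 8 + 5 + 8 + 5 = 26.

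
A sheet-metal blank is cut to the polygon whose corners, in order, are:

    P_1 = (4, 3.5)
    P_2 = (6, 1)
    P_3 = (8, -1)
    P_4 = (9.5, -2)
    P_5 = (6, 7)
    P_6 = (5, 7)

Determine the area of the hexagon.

18.75

P_1→P_2: (4)(1) − (6)(3.5) = -17
P_2→P_3: (6)(-1) − (8)(1) = -14
P_3→P_4: (8)(-2) − (9.5)(-1) = -6.5
P_4→P_5: (9.5)(7) − (6)(-2) = 78.5
P_5→P_6: (6)(7) − (5)(7) = 7
P_6→P_1: (5)(3.5) − (4)(7) = -10.5
Σ = 37.5
Area = |Σ|/2 = 18.75.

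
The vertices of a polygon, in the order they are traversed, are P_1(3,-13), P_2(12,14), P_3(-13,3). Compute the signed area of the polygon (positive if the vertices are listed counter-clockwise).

288

P_1→P_2: (3)(14) − (12)(-13) = 198
P_2→P_3: (12)(3) − (-13)(14) = 218
P_3→P_1: (-13)(-13) − (3)(3) = 160
Σ = 576
Signed area = Σ/2 = 288 (positive ⇒ counter-clockwise traversal).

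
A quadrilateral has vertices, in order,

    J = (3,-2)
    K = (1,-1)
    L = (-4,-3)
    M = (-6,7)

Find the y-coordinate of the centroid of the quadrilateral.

Apply the surveyor's formula. First the cross-terms c_i = x_i·y_{i+1} − x_{i+1}·y_i:
  -1, -7, -46, -9  ⇒  2A = -63, A = -31.5.
Then Σ (y_i + y_{i+1})·c_i = -198, so ȳ = -198 / (6·(-31.5)) = 22/21.

22/21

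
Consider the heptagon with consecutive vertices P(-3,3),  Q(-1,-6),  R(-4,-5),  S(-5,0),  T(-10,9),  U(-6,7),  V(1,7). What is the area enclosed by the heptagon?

54.5

Apply the shoelace formula: 2A = Σ (x_i·y_{i+1} − x_{i+1}·y_i), indices taken mod 7.
Σ = (21) + (-19) + (-25) + (-45) + (-16) + (-49) + (24) = -109
Area = |Σ|/2 = 54.5.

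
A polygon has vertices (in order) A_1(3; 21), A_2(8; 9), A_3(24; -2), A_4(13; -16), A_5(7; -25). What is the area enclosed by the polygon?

Apply Gauss's area formula: 2A = Σ (x_i·y_{i+1} − x_{i+1}·y_i), indices taken mod 5.
Σ = (-141) + (-232) + (-358) + (-213) + (222) = -722
Area = |Σ|/2 = 361.

361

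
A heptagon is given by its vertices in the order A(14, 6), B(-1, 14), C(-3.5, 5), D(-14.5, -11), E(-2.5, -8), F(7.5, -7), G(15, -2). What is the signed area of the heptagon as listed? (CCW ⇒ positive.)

Cross-terms: 202, 44, 111, 88.5, 77.5, 90, 118  ⇒  Σ = 731
Signed area = Σ/2 = 365.5 (positive ⇒ counter-clockwise traversal).

365.5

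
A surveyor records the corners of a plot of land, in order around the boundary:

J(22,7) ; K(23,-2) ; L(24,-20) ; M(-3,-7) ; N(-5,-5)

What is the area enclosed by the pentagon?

Apply the shoelace formula: 2A = Σ (x_i·y_{i+1} − x_{i+1}·y_i), indices taken mod 5.
Cross-terms: -205, -412, -228, -20, 75  ⇒  Σ = -790
Area = |Σ|/2 = 395.

395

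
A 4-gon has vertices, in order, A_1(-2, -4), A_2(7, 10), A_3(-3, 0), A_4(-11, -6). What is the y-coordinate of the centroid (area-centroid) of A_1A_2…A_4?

-10/33

Apply the surveyor's formula. First the cross-terms c_i = x_i·y_{i+1} − x_{i+1}·y_i:
  8, 30, 18, 32  ⇒  2A = 88, A = 44.
Then Σ (y_i + y_{i+1})·c_i = -80, so ȳ = -80 / (6·44) = -10/33.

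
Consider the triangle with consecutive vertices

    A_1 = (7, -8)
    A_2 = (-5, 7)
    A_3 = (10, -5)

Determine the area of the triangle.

Σ = (9) + (-45) + (-45) = -81
Area = |Σ|/2 = 40.5.

40.5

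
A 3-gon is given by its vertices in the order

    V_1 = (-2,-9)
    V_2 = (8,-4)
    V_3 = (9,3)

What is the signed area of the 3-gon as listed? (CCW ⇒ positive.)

Apply Gauss's area formula: 2A = Σ (x_i·y_{i+1} − x_{i+1}·y_i), indices taken mod 3.
Cross-terms: 80, 60, -75  ⇒  Σ = 65
Signed area = Σ/2 = 32.5 (positive ⇒ counter-clockwise traversal).

32.5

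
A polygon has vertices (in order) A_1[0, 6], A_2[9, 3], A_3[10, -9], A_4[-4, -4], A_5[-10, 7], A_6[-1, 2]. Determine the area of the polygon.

164

Σ = (-54) + (-111) + (-76) + (-68) + (-13) + (-6) = -328
Area = |Σ|/2 = 164.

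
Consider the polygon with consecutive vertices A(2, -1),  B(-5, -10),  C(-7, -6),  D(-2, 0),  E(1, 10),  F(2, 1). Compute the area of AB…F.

60

Apply the surveyor's formula: 2A = Σ (x_i·y_{i+1} − x_{i+1}·y_i), indices taken mod 6.
A→B: (2)(-10) − (-5)(-1) = -25
B→C: (-5)(-6) − (-7)(-10) = -40
C→D: (-7)(0) − (-2)(-6) = -12
D→E: (-2)(10) − (1)(0) = -20
E→F: (1)(1) − (2)(10) = -19
F→A: (2)(-1) − (2)(1) = -4
Σ = -120
Area = |Σ|/2 = 60.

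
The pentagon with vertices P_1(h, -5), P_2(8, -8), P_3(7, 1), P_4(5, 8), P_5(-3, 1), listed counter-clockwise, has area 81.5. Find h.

4

Write out the shoelace sum; only the two edges meeting at P_1 involve h:
2·Area = [((-3)·(-5) − h·1) + (h·(-8) − 8·(-5))] + 144
       = -9·h + 199 = 163
⇒ h = 4.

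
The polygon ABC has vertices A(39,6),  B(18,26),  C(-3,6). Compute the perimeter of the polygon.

|AB| = √((-21)² + (20)²) = √841 = 29
|BC| = √((-21)² + (-20)²) = √841 = 29
|CA| = √((42)² + (0)²) = √1764 = 42
Perimeter = 29 + 29 + 42 = 100.

100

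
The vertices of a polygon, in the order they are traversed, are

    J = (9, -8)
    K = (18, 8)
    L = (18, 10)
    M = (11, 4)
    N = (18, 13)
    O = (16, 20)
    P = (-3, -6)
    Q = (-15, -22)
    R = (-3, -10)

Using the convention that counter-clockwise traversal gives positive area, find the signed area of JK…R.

J→K: (9)(8) − (18)(-8) = 216
K→L: (18)(10) − (18)(8) = 36
L→M: (18)(4) − (11)(10) = -38
M→N: (11)(13) − (18)(4) = 71
N→O: (18)(20) − (16)(13) = 152
O→P: (16)(-6) − (-3)(20) = -36
P→Q: (-3)(-22) − (-15)(-6) = -24
Q→R: (-15)(-10) − (-3)(-22) = 84
R→J: (-3)(-8) − (9)(-10) = 114
Σ = 575
Signed area = Σ/2 = 287.5 (positive ⇒ counter-clockwise traversal).

287.5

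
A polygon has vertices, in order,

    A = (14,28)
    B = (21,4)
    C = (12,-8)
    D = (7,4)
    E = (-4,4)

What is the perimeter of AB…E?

|AB| = √((7)² + (-24)²) = √625 = 25
|BC| = √((-9)² + (-12)²) = √225 = 15
|CD| = √((-5)² + (12)²) = √169 = 13
|DE| = √((-11)² + (0)²) = √121 = 11
|EA| = √((18)² + (24)²) = √900 = 30
Perimeter = 25 + 15 + 13 + 11 + 30 = 94.

94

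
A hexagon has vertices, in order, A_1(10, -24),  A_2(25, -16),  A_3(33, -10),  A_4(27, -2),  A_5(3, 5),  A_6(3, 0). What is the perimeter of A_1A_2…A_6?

|A_1A_2| = √((15)² + (8)²) = √289 = 17
|A_2A_3| = √((8)² + (6)²) = √100 = 10
|A_3A_4| = √((-6)² + (8)²) = √100 = 10
|A_4A_5| = √((-24)² + (7)²) = √625 = 25
|A_5A_6| = √((0)² + (-5)²) = √25 = 5
|A_6A_1| = √((7)² + (-24)²) = √625 = 25
Perimeter = 17 + 10 + 10 + 25 + 5 + 25 = 92.

92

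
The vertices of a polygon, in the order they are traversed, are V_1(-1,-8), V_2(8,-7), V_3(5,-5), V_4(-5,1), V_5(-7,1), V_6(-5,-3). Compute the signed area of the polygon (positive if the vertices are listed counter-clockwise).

55.5

Cross-terms: 71, -5, -20, 2, 26, 37  ⇒  Σ = 111
Signed area = Σ/2 = 55.5 (positive ⇒ counter-clockwise traversal).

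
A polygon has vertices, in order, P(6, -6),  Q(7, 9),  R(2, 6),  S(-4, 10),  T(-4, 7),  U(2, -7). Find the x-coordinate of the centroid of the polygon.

373/165

Apply the shoelace (surveyor's) formula. First the cross-terms c_i = x_i·y_{i+1} − x_{i+1}·y_i:
  96, 24, 44, 12, 14, 30  ⇒  2A = 220, A = 110.
Then Σ (x_i + x_{i+1})·c_i = 1492, so x̄ = 1492 / (6·110) = 373/165.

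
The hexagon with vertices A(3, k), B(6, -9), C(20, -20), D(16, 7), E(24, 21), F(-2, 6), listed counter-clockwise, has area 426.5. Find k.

The doubled signed area Σ (x_i y_{i+1} − x_{i+1} y_i) is linear in k.
With k=0 it equals 829; the coefficient of k is -8 (from the two edges through A).
So -8·k + 829 = 2·426.5 = 853 ⇒ k = -3.

-3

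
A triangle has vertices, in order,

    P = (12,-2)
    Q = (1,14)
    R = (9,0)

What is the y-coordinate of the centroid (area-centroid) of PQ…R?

Apply the shoelace formula. First the cross-terms c_i = x_i·y_{i+1} − x_{i+1}·y_i:
  170, -126, -18  ⇒  2A = 26, A = 13.
Then Σ (y_i + y_{i+1})·c_i = 312, so ȳ = 312 / (6·13) = 4.

4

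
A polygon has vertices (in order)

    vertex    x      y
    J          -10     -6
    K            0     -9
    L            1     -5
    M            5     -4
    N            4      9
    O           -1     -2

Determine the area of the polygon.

84

Apply the shoelace formula: 2A = Σ (x_i·y_{i+1} − x_{i+1}·y_i), indices taken mod 6.
Σ = (90) + (9) + (21) + (61) + (1) + (-14) = 168
Area = |Σ|/2 = 84.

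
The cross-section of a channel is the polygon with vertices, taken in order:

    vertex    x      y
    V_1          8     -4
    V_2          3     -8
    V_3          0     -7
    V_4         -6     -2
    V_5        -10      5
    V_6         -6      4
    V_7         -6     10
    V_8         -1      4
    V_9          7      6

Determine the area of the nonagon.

V_1→V_2: (8)(-8) − (3)(-4) = -52
V_2→V_3: (3)(-7) − (0)(-8) = -21
V_3→V_4: (0)(-2) − (-6)(-7) = -42
V_4→V_5: (-6)(5) − (-10)(-2) = -50
V_5→V_6: (-10)(4) − (-6)(5) = -10
V_6→V_7: (-6)(10) − (-6)(4) = -36
V_7→V_8: (-6)(4) − (-1)(10) = -14
V_8→V_9: (-1)(6) − (7)(4) = -34
V_9→V_1: (7)(-4) − (8)(6) = -76
Σ = -335
Area = |Σ|/2 = 167.5.

167.5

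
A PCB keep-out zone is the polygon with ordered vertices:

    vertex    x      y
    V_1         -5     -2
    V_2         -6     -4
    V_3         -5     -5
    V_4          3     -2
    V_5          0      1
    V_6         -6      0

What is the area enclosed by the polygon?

32

Cross-terms: 8, 10, 25, 3, 6, 12  ⇒  Σ = 64
Area = |Σ|/2 = 32.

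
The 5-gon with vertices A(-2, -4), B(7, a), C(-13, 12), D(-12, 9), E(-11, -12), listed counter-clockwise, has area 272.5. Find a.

The doubled signed area Σ (x_i y_{i+1} − x_{i+1} y_i) is linear in a.
With a=0 it equals 402; the coefficient of a is 11 (from the two edges through B).
So 11·a + 402 = 2·272.5 = 545 ⇒ a = 13.

13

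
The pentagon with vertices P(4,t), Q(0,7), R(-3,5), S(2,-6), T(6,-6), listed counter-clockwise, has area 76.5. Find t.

Write out the shoelace sum; only the two edges meeting at P involve t:
2·Area = [(6·t − 4·(-6)) + (4·7 − 0·t)] + 53
       = 6·t + 105 = 153
⇒ t = 8.

8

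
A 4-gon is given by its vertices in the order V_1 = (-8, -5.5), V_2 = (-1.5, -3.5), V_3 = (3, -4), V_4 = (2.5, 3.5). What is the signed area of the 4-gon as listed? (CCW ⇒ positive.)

Apply the shoelace (surveyor's) formula: 2A = Σ (x_i·y_{i+1} − x_{i+1}·y_i), indices taken mod 4.
Σ = (19.75) + (16.5) + (20.5) + (14.25) = 71
Signed area = Σ/2 = 35.5 (positive ⇒ counter-clockwise traversal).

35.5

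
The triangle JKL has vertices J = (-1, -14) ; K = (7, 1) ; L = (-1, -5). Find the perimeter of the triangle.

36

|JK| = √((8)² + (15)²) = √289 = 17
|KL| = √((-8)² + (-6)²) = √100 = 10
|LJ| = √((0)² + (-9)²) = √81 = 9
Perimeter = 17 + 10 + 9 = 36.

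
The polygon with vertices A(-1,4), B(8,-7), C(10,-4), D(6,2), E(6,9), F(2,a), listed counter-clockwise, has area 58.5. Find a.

The doubled signed area Σ (x_i y_{i+1} − x_{i+1} y_i) is linear in a.
With a=0 it equals 89; the coefficient of a is 7 (from the two edges through F).
So 7·a + 89 = 2·58.5 = 117 ⇒ a = 4.

4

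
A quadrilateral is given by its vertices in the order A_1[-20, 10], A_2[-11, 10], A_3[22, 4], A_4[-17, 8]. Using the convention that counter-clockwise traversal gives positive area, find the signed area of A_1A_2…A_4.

Σ = (-90) + (-264) + (244) + (-10) = -120
Signed area = Σ/2 = -60 (negative ⇒ clockwise traversal).

-60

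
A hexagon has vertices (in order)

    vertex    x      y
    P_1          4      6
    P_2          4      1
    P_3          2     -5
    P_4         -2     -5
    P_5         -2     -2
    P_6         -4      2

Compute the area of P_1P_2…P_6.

Apply the shoelace formula: 2A = Σ (x_i·y_{i+1} − x_{i+1}·y_i), indices taken mod 6.
Cross-terms: -20, -22, -20, -6, -12, -32  ⇒  Σ = -112
Area = |Σ|/2 = 56.

56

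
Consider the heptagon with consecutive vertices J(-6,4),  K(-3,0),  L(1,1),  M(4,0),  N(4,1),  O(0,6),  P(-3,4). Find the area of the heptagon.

31.5

Apply the shoelace formula: 2A = Σ (x_i·y_{i+1} − x_{i+1}·y_i), indices taken mod 7.
Σ = (12) + (-3) + (-4) + (4) + (24) + (18) + (12) = 63
Area = |Σ|/2 = 31.5.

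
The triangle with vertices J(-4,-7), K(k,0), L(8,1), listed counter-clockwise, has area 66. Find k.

23

Write out the shoelace sum; only the two edges meeting at K involve k:
2·Area = [((-4)·0 − k·(-7)) + (k·1 − 8·0)] + -52
       = 8·k + -52 = 132
⇒ k = 23.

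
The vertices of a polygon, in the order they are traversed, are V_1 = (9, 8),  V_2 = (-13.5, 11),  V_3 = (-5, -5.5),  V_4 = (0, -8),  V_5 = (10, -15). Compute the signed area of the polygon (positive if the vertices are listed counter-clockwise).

Apply Gauss's area formula: 2A = Σ (x_i·y_{i+1} − x_{i+1}·y_i), indices taken mod 5.
Σ = (207) + (129.25) + (40) + (80) + (215) = 671.25
Signed area = Σ/2 = 335.625 (positive ⇒ counter-clockwise traversal).

335.625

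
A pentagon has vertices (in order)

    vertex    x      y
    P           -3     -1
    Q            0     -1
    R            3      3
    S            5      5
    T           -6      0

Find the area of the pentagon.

Cross-terms: 3, 3, 0, 30, 6  ⇒  Σ = 42
Area = |Σ|/2 = 21.

21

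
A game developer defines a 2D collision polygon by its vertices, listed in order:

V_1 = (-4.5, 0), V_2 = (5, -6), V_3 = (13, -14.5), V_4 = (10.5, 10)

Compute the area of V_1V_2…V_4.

179.875

Σ = (27) + (5.5) + (282.25) + (45) = 359.75
Area = |Σ|/2 = 179.875.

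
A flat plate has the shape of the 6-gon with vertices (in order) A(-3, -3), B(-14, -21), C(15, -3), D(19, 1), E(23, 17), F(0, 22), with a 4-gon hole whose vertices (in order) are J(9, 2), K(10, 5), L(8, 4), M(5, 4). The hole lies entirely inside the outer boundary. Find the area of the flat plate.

Outer boundary:
Apply the shoelace (surveyor's) formula: 2A = Σ (x_i·y_{i+1} − x_{i+1}·y_i), indices taken mod 6.
Σ = (21) + (357) + (72) + (300) + (506) + (66) = 1322
Area = |Σ|/2 = 661.
Hole:
J→K: (9)(5) − (10)(2) = 25
K→L: (10)(4) − (8)(5) = 0
L→M: (8)(4) − (5)(4) = 12
M→J: (5)(2) − (9)(4) = -26
Σ = 11
Area = |Σ|/2 = 5.5.
Net area = 661 − 5.5 = 655.5.

655.5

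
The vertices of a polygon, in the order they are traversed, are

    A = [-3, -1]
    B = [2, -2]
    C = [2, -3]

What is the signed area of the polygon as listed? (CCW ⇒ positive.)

-2.5

Cross-terms: 8, -2, -11  ⇒  Σ = -5
Signed area = Σ/2 = -2.5 (negative ⇒ clockwise traversal).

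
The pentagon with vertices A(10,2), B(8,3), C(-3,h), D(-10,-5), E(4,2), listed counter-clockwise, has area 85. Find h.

Write out the shoelace sum; only the two edges meeting at C involve h:
2·Area = [(8·h − (-3)·3) + ((-3)·(-5) − (-10)·h)] + 2
       = 18·h + 26 = 170
⇒ h = 8.

8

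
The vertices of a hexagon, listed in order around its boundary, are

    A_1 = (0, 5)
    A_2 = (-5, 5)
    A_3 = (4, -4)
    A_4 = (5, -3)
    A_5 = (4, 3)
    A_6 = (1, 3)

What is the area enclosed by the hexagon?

37

Σ = (25) + (0) + (8) + (27) + (9) + (5) = 74
Area = |Σ|/2 = 37.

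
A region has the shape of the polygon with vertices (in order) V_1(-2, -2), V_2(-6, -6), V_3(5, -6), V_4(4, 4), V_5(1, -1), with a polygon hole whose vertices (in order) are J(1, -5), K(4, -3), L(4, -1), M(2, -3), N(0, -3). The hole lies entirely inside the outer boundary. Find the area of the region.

Outer boundary:
Apply the shoelace formula: 2A = Σ (x_i·y_{i+1} − x_{i+1}·y_i), indices taken mod 5.
Σ = (0) + (66) + (44) + (-8) + (-4) = 98
Area = |Σ|/2 = 49.
Hole:
J→K: (1)(-3) − (4)(-5) = 17
K→L: (4)(-1) − (4)(-3) = 8
L→M: (4)(-3) − (2)(-1) = -10
M→N: (2)(-3) − (0)(-3) = -6
N→J: (0)(-5) − (1)(-3) = 3
Σ = 12
Area = |Σ|/2 = 6.
Net area = 49 − 6 = 43.

43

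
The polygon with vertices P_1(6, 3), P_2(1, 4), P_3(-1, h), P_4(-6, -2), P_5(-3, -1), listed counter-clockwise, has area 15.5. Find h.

1

The doubled signed area Σ (x_i y_{i+1} − x_{i+1} y_i) is linear in h.
With h=0 it equals 24; the coefficient of h is 7 (from the two edges through P_3).
So 7·h + 24 = 2·15.5 = 31 ⇒ h = 1.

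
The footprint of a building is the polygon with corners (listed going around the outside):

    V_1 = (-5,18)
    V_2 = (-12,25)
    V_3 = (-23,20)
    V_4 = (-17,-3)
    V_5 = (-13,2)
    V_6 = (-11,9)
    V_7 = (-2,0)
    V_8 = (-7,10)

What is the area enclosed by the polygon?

294.5

Apply the surveyor's formula: 2A = Σ (x_i·y_{i+1} − x_{i+1}·y_i), indices taken mod 8.
Cross-terms: 91, 335, 409, -73, -95, 18, -20, -76  ⇒  Σ = 589
Area = |Σ|/2 = 294.5.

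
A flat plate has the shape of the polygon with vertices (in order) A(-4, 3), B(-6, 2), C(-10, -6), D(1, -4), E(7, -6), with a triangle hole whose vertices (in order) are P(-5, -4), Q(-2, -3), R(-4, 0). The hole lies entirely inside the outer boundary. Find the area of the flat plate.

Outer boundary:
Apply Gauss's area formula: 2A = Σ (x_i·y_{i+1} − x_{i+1}·y_i), indices taken mod 5.
Cross-terms: 10, 56, 46, 22, -3  ⇒  Σ = 131
Area = |Σ|/2 = 65.5.
Hole:
Apply the shoelace formula: 2A = Σ (x_i·y_{i+1} − x_{i+1}·y_i), indices taken mod 3.
Cross-terms: 7, -12, 16  ⇒  Σ = 11
Area = |Σ|/2 = 5.5.
Net area = 65.5 − 5.5 = 60.

60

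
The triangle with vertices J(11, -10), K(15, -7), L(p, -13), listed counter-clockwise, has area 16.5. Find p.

-4

The doubled signed area Σ (x_i y_{i+1} − x_{i+1} y_i) is linear in p.
With p=0 it equals 21; the coefficient of p is -3 (from the two edges through L).
So -3·p + 21 = 2·16.5 = 33 ⇒ p = -4.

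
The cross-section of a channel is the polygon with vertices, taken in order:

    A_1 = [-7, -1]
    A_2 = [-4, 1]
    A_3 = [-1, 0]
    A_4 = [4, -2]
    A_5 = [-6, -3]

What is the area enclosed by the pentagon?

Apply Gauss's area formula: 2A = Σ (x_i·y_{i+1} − x_{i+1}·y_i), indices taken mod 5.
Cross-terms: -11, 1, 2, -24, -15  ⇒  Σ = -47
Area = |Σ|/2 = 23.5.

23.5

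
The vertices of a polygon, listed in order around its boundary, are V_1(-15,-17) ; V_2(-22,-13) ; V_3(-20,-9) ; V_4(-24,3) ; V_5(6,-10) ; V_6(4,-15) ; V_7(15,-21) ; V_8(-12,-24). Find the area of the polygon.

Σ = (-179) + (-62) + (-276) + (222) + (-50) + (141) + (-612) + (-156) = -972
Area = |Σ|/2 = 486.

486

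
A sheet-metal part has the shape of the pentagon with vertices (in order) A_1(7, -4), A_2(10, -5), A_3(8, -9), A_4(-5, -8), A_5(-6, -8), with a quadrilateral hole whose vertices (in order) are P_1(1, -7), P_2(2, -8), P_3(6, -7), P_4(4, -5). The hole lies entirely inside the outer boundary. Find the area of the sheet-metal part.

Outer boundary:
Apply the shoelace (surveyor's) formula: 2A = Σ (x_i·y_{i+1} − x_{i+1}·y_i), indices taken mod 5.
Cross-terms: 5, -50, -109, -8, 80  ⇒  Σ = -82
Area = |Σ|/2 = 41.
Hole:
Cross-terms: 6, 34, -2, -23  ⇒  Σ = 15
Area = |Σ|/2 = 7.5.
Net area = 41 − 7.5 = 33.5.

33.5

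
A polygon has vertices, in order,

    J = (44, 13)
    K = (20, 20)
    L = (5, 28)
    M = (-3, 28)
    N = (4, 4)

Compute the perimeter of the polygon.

116

|JK| = √((-24)² + (7)²) = √625 = 25
|KL| = √((-15)² + (8)²) = √289 = 17
|LM| = √((-8)² + (0)²) = √64 = 8
|MN| = √((7)² + (-24)²) = √625 = 25
|NJ| = √((40)² + (9)²) = √1681 = 41
Perimeter = 25 + 17 + 8 + 25 + 41 = 116.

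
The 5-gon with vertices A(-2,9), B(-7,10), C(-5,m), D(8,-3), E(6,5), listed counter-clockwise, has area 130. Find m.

The doubled signed area Σ (x_i y_{i+1} − x_{i+1} y_i) is linear in m.
With m=0 it equals 230; the coefficient of m is -15 (from the two edges through C).
So -15·m + 230 = 2·130 = 260 ⇒ m = -2.

-2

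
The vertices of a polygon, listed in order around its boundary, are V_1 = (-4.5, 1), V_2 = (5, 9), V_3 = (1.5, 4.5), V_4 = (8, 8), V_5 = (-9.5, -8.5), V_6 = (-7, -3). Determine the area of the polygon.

Apply the shoelace formula: 2A = Σ (x_i·y_{i+1} − x_{i+1}·y_i), indices taken mod 6.
Σ = (-45.5) + (9) + (-24) + (8) + (-31) + (-20.5) = -104
Area = |Σ|/2 = 52.

52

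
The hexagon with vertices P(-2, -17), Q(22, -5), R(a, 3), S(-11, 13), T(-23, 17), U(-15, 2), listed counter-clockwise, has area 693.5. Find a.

Write out the shoelace sum; only the two edges meeting at R involve a:
2·Area = [(22·3 − a·(-5)) + (a·13 − (-11)·3)] + 964
       = 18·a + 1063 = 1387
⇒ a = 18.

18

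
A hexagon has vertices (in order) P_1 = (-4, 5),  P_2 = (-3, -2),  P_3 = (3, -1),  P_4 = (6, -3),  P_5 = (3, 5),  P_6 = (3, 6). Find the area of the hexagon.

Apply Gauss's area formula: 2A = Σ (x_i·y_{i+1} − x_{i+1}·y_i), indices taken mod 6.
Cross-terms: 23, 9, -3, 39, 3, 39  ⇒  Σ = 110
Area = |Σ|/2 = 55.

55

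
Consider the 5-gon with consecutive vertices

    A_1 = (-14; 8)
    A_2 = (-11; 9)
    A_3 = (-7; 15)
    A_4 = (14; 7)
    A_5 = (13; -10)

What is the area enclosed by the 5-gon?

Apply the shoelace (surveyor's) formula: 2A = Σ (x_i·y_{i+1} − x_{i+1}·y_i), indices taken mod 5.
A_1→A_2: (-14)(9) − (-11)(8) = -38
A_2→A_3: (-11)(15) − (-7)(9) = -102
A_3→A_4: (-7)(7) − (14)(15) = -259
A_4→A_5: (14)(-10) − (13)(7) = -231
A_5→A_1: (13)(8) − (-14)(-10) = -36
Σ = -666
Area = |Σ|/2 = 333.

333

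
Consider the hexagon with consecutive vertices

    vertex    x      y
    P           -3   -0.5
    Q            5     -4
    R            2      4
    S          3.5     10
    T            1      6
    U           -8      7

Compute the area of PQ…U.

69.75

Apply the surveyor's formula: 2A = Σ (x_i·y_{i+1} − x_{i+1}·y_i), indices taken mod 6.
Σ = (14.5) + (28) + (6) + (11) + (55) + (25) = 139.5
Area = |Σ|/2 = 69.75.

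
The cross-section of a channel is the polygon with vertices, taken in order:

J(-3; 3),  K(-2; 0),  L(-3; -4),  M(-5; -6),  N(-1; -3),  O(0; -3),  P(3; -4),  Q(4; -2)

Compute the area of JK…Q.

Σ = (6) + (8) + (-2) + (9) + (3) + (9) + (10) + (6) = 49
Area = |Σ|/2 = 24.5.

24.5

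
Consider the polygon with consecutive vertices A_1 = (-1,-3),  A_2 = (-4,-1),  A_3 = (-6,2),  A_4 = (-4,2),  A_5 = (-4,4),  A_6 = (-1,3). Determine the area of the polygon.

Apply the shoelace formula: 2A = Σ (x_i·y_{i+1} − x_{i+1}·y_i), indices taken mod 6.
A_1→A_2: (-1)(-1) − (-4)(-3) = -11
A_2→A_3: (-4)(2) − (-6)(-1) = -14
A_3→A_4: (-6)(2) − (-4)(2) = -4
A_4→A_5: (-4)(4) − (-4)(2) = -8
A_5→A_6: (-4)(3) − (-1)(4) = -8
A_6→A_1: (-1)(-3) − (-1)(3) = 6
Σ = -39
Area = |Σ|/2 = 19.5.

19.5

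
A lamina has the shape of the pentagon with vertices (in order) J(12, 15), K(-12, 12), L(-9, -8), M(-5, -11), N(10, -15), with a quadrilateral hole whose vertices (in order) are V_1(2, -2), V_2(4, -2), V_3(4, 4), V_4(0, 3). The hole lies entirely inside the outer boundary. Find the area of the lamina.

534

Outer boundary:
Σ = (324) + (204) + (59) + (185) + (330) = 1102
Area = |Σ|/2 = 551.
Hole:
Apply the surveyor's formula: 2A = Σ (x_i·y_{i+1} − x_{i+1}·y_i), indices taken mod 4.
Cross-terms: 4, 24, 12, -6  ⇒  Σ = 34
Area = |Σ|/2 = 17.
Net area = 551 − 17 = 534.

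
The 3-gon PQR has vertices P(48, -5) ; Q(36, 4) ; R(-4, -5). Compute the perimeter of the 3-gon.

|PQ| = √((-12)² + (9)²) = √225 = 15
|QR| = √((-40)² + (-9)²) = √1681 = 41
|RP| = √((52)² + (0)²) = √2704 = 52
Perimeter = 15 + 41 + 52 = 108.

108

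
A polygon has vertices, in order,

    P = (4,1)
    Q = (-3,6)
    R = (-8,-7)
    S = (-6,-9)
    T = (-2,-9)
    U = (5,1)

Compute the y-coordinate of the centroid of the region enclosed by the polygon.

-225/103

Apply the shoelace (surveyor's) formula. First the cross-terms c_i = x_i·y_{i+1} − x_{i+1}·y_i:
  27, 69, 30, 36, 43, 1  ⇒  2A = 206, A = 103.
Then Σ (y_i + y_{i+1})·c_i = -1350, so ȳ = -1350 / (6·103) = -225/103.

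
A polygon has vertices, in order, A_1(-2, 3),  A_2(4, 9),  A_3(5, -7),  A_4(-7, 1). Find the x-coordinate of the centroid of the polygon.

229/249

Apply Gauss's area formula. First the cross-terms c_i = x_i·y_{i+1} − x_{i+1}·y_i:
  -30, -73, -44, -19  ⇒  2A = -166, A = -83.
Then Σ (x_i + x_{i+1})·c_i = -458, so x̄ = -458 / (6·(-83)) = 229/249.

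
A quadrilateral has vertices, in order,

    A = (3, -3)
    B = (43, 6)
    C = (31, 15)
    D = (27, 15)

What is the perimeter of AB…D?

|AB| = √((40)² + (9)²) = √1681 = 41
|BC| = √((-12)² + (9)²) = √225 = 15
|CD| = √((-4)² + (0)²) = √16 = 4
|DA| = √((-24)² + (-18)²) = √900 = 30
Perimeter = 41 + 15 + 4 + 30 = 90.

90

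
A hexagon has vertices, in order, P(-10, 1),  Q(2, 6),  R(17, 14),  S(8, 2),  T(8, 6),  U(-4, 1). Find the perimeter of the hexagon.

68

|PQ| = √((12)² + (5)²) = √169 = 13
|QR| = √((15)² + (8)²) = √289 = 17
|RS| = √((-9)² + (-12)²) = √225 = 15
|ST| = √((0)² + (4)²) = √16 = 4
|TU| = √((-12)² + (-5)²) = √169 = 13
|UP| = √((-6)² + (0)²) = √36 = 6
Perimeter = 13 + 17 + 15 + 4 + 13 + 6 = 68.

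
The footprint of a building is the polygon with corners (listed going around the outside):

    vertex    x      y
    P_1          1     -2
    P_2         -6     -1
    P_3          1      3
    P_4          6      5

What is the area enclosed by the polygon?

Apply the shoelace (surveyor's) formula: 2A = Σ (x_i·y_{i+1} − x_{i+1}·y_i), indices taken mod 4.
Σ = (-13) + (-17) + (-13) + (-17) = -60
Area = |Σ|/2 = 30.

30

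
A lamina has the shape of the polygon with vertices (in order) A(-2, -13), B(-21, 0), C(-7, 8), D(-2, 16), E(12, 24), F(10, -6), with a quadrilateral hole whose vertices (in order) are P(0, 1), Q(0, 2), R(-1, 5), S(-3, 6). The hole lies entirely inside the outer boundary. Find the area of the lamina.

611.5

Outer boundary:
Σ = (-273) + (-168) + (-96) + (-240) + (-312) + (-142) = -1231
Area = |Σ|/2 = 615.5.
Hole:
Apply the shoelace formula: 2A = Σ (x_i·y_{i+1} − x_{i+1}·y_i), indices taken mod 4.
P→Q: (0)(2) − (0)(1) = 0
Q→R: (0)(5) − (-1)(2) = 2
R→S: (-1)(6) − (-3)(5) = 9
S→P: (-3)(1) − (0)(6) = -3
Σ = 8
Area = |Σ|/2 = 4.
Net area = 615.5 − 4 = 611.5.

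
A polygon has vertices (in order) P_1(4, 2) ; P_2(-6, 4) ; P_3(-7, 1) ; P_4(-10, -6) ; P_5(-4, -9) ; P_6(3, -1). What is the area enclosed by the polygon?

Apply the shoelace formula: 2A = Σ (x_i·y_{i+1} − x_{i+1}·y_i), indices taken mod 6.
P_1→P_2: (4)(4) − (-6)(2) = 28
P_2→P_3: (-6)(1) − (-7)(4) = 22
P_3→P_4: (-7)(-6) − (-10)(1) = 52
P_4→P_5: (-10)(-9) − (-4)(-6) = 66
P_5→P_6: (-4)(-1) − (3)(-9) = 31
P_6→P_1: (3)(2) − (4)(-1) = 10
Σ = 209
Area = |Σ|/2 = 104.5.

104.5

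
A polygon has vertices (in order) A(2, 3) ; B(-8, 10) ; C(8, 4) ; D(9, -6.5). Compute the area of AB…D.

58

Cross-terms: 44, -112, -88, 40  ⇒  Σ = -116
Area = |Σ|/2 = 58.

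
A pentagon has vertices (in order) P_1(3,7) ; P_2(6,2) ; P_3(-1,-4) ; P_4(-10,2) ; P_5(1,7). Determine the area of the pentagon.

93

Apply the shoelace formula: 2A = Σ (x_i·y_{i+1} − x_{i+1}·y_i), indices taken mod 5.
P_1→P_2: (3)(2) − (6)(7) = -36
P_2→P_3: (6)(-4) − (-1)(2) = -22
P_3→P_4: (-1)(2) − (-10)(-4) = -42
P_4→P_5: (-10)(7) − (1)(2) = -72
P_5→P_1: (1)(7) − (3)(7) = -14
Σ = -186
Area = |Σ|/2 = 93.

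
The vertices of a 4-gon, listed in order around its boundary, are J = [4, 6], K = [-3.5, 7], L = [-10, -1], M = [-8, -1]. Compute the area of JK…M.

40.25

Σ = (49) + (73.5) + (2) + (-44) = 80.5
Area = |Σ|/2 = 40.25.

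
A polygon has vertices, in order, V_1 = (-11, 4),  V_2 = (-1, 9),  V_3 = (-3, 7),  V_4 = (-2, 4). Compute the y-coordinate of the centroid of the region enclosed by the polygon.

Apply the shoelace (surveyor's) formula. First the cross-terms c_i = x_i·y_{i+1} − x_{i+1}·y_i:
  -95, 20, 2, 36  ⇒  2A = -37, A = -18.5.
Then Σ (y_i + y_{i+1})·c_i = -605, so ȳ = -605 / (6·(-18.5)) = 605/111.

605/111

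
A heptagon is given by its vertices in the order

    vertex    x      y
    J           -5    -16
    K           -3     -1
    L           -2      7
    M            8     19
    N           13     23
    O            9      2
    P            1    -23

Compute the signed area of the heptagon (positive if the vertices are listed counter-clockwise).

-372

Apply the shoelace (surveyor's) formula: 2A = Σ (x_i·y_{i+1} − x_{i+1}·y_i), indices taken mod 7.
J→K: (-5)(-1) − (-3)(-16) = -43
K→L: (-3)(7) − (-2)(-1) = -23
L→M: (-2)(19) − (8)(7) = -94
M→N: (8)(23) − (13)(19) = -63
N→O: (13)(2) − (9)(23) = -181
O→P: (9)(-23) − (1)(2) = -209
P→J: (1)(-16) − (-5)(-23) = -131
Σ = -744
Signed area = Σ/2 = -372 (negative ⇒ clockwise traversal).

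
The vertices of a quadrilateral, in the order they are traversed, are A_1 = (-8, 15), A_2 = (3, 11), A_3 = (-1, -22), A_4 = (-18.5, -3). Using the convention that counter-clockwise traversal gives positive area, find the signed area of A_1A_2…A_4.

-446.75

Apply the shoelace (surveyor's) formula: 2A = Σ (x_i·y_{i+1} − x_{i+1}·y_i), indices taken mod 4.
Σ = (-133) + (-55) + (-404) + (-301.5) = -893.5
Signed area = Σ/2 = -446.75 (negative ⇒ clockwise traversal).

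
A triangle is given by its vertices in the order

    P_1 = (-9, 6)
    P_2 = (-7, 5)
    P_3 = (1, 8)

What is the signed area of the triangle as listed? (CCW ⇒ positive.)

Apply the shoelace (surveyor's) formula: 2A = Σ (x_i·y_{i+1} − x_{i+1}·y_i), indices taken mod 3.
Σ = (-3) + (-61) + (78) = 14
Signed area = Σ/2 = 7 (positive ⇒ counter-clockwise traversal).

7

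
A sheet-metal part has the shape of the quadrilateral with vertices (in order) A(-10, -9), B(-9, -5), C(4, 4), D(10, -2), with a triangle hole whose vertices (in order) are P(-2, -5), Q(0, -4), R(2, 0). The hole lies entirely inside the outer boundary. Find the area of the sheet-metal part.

99.5

Outer boundary:
Σ = (-31) + (-16) + (-48) + (-110) = -205
Area = |Σ|/2 = 102.5.
Hole:
P→Q: (-2)(-4) − (0)(-5) = 8
Q→R: (0)(0) − (2)(-4) = 8
R→P: (2)(-5) − (-2)(0) = -10
Σ = 6
Area = |Σ|/2 = 3.
Net area = 102.5 − 3 = 99.5.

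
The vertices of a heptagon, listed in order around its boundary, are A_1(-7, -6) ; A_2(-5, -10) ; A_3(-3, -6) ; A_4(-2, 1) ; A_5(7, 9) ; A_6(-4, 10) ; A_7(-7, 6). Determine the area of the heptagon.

Apply Gauss's area formula: 2A = Σ (x_i·y_{i+1} − x_{i+1}·y_i), indices taken mod 7.
Σ = (40) + (0) + (-15) + (-25) + (106) + (46) + (84) = 236
Area = |Σ|/2 = 118.

118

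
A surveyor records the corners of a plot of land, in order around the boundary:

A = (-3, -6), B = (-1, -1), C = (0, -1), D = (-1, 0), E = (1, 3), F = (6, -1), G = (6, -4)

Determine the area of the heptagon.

45.5

Apply the surveyor's formula: 2A = Σ (x_i·y_{i+1} − x_{i+1}·y_i), indices taken mod 7.
Cross-terms: -3, 1, -1, -3, -19, -18, -48  ⇒  Σ = -91
Area = |Σ|/2 = 45.5.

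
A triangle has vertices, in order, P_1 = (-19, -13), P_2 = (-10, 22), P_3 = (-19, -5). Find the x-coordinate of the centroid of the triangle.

Apply the surveyor's formula. First the cross-terms c_i = x_i·y_{i+1} − x_{i+1}·y_i:
  -548, 468, 152  ⇒  2A = 72, A = 36.
Then Σ (x_i + x_{i+1})·c_i = -3456, so x̄ = -3456 / (6·36) = -16.

-16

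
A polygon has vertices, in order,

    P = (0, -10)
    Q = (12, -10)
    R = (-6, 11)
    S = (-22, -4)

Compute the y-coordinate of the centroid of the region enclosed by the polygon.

-197/113

Apply the surveyor's formula. First the cross-terms c_i = x_i·y_{i+1} − x_{i+1}·y_i:
  120, 72, 266, 220  ⇒  2A = 678, A = 339.
Then Σ (y_i + y_{i+1})·c_i = -3546, so ȳ = -3546 / (6·339) = -197/113.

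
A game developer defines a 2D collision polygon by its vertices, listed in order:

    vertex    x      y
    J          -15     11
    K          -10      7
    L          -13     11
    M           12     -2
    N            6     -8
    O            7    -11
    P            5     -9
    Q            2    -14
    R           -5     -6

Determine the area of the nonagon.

250.5

Apply the shoelace formula: 2A = Σ (x_i·y_{i+1} − x_{i+1}·y_i), indices taken mod 9.
J→K: (-15)(7) − (-10)(11) = 5
K→L: (-10)(11) − (-13)(7) = -19
L→M: (-13)(-2) − (12)(11) = -106
M→N: (12)(-8) − (6)(-2) = -84
N→O: (6)(-11) − (7)(-8) = -10
O→P: (7)(-9) − (5)(-11) = -8
P→Q: (5)(-14) − (2)(-9) = -52
Q→R: (2)(-6) − (-5)(-14) = -82
R→J: (-5)(11) − (-15)(-6) = -145
Σ = -501
Area = |Σ|/2 = 250.5.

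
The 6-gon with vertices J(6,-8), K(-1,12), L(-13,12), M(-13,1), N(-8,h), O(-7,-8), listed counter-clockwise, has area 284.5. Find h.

-7

The doubled signed area Σ (x_i y_{i+1} − x_{i+1} y_i) is linear in h.
With h=0 it equals 527; the coefficient of h is -6 (from the two edges through N).
So -6·h + 527 = 2·284.5 = 569 ⇒ h = -7.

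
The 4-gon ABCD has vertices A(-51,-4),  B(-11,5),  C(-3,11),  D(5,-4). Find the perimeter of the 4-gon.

124

|AB| = √((40)² + (9)²) = √1681 = 41
|BC| = √((8)² + (6)²) = √100 = 10
|CD| = √((8)² + (-15)²) = √289 = 17
|DA| = √((-56)² + (0)²) = √3136 = 56
Perimeter = 41 + 10 + 17 + 56 = 124.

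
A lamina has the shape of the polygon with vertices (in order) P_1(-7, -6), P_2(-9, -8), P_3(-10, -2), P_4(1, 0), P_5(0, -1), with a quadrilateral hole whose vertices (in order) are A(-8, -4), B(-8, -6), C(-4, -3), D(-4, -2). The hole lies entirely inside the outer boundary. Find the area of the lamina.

27

Outer boundary:
Apply the surveyor's formula: 2A = Σ (x_i·y_{i+1} − x_{i+1}·y_i), indices taken mod 5.
P_1→P_2: (-7)(-8) − (-9)(-6) = 2
P_2→P_3: (-9)(-2) − (-10)(-8) = -62
P_3→P_4: (-10)(0) − (1)(-2) = 2
P_4→P_5: (1)(-1) − (0)(0) = -1
P_5→P_1: (0)(-6) − (-7)(-1) = -7
Σ = -66
Area = |Σ|/2 = 33.
Hole:
Apply the shoelace (surveyor's) formula: 2A = Σ (x_i·y_{i+1} − x_{i+1}·y_i), indices taken mod 4.
Σ = (16) + (0) + (-4) + (0) = 12
Area = |Σ|/2 = 6.
Net area = 33 − 6 = 27.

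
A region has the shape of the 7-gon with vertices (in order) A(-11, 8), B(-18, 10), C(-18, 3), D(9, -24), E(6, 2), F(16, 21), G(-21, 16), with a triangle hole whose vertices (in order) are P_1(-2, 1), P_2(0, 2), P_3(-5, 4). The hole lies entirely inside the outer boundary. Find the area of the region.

758.5

Outer boundary:
Apply Gauss's area formula: 2A = Σ (x_i·y_{i+1} − x_{i+1}·y_i), indices taken mod 7.
A→B: (-11)(10) − (-18)(8) = 34
B→C: (-18)(3) − (-18)(10) = 126
C→D: (-18)(-24) − (9)(3) = 405
D→E: (9)(2) − (6)(-24) = 162
E→F: (6)(21) − (16)(2) = 94
F→G: (16)(16) − (-21)(21) = 697
G→A: (-21)(8) − (-11)(16) = 8
Σ = 1526
Area = |Σ|/2 = 763.
Hole:
Apply the shoelace (surveyor's) formula: 2A = Σ (x_i·y_{i+1} − x_{i+1}·y_i), indices taken mod 3.
Cross-terms: -4, 10, 3  ⇒  Σ = 9
Area = |Σ|/2 = 4.5.
Net area = 763 − 4.5 = 758.5.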